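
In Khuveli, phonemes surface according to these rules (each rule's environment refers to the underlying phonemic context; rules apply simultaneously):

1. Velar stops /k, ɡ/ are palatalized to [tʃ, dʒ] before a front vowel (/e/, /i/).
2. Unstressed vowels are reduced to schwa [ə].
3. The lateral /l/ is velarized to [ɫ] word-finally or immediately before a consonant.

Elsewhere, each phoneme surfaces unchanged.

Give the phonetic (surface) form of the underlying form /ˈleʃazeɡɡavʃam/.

[ˈleʃəzəɡɡəvʃəm]

/l/ (word-initial): rule 3 targets it, but not word-finally or immediately before a consonant → unchanged [l].
/e/ (between /l/ and /ʃ/) fails the environment for rule 2, so it stays [e].
/a/ meets the environment for rule 2 (in an unstressed syllable) → [ə].
Rule 2 applies to /e/ (between /z/ and /ɡ/: in an unstressed syllable) → [ə].
/ɡ/ (between /e/ and /ɡ/) fails the environment for rule 1, so it stays [ɡ].
/ɡ/ (between /ɡ/ and /a/): rule 1 targets it, but not before a front vowel → unchanged [ɡ].
/a/ meets the environment for rule 2 (in an unstressed syllable) → [ə].
/a/ meets the environment for rule 2 (in an unstressed syllable) → [ə].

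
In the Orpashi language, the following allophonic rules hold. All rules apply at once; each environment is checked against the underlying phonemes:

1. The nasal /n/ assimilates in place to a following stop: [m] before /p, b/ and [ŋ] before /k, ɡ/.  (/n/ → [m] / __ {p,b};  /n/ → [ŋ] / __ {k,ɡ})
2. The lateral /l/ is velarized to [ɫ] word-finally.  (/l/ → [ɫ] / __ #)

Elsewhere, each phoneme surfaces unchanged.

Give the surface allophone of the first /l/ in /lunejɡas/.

/l/ — word-initial; rule 2 does not apply here → [l].

[l]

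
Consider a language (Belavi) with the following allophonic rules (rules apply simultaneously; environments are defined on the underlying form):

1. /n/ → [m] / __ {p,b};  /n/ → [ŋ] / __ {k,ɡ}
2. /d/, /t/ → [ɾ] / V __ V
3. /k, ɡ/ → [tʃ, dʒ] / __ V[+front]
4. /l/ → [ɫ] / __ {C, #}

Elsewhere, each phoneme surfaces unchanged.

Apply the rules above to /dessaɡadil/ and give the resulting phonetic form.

[dessaɡaɾiɫ]

/d/ — word-initial; rule 2 does not apply here → [d].
/e/ stays [e].
/s/ (between /e/ and /s/) is unaffected → [s].
/s/ stays [s].
/a/ — not in any rule's target class → [a].
/ɡ/ (between /a/ and /a/) fails the environment for rule 3, so it stays [ɡ].
/a/ (between /ɡ/ and /d/) is unaffected → [a].
/d/ — between /a/ and /i/, between two vowels — surfaces as [ɾ] (rule 2).
/i/ (between /d/ and /l/) is unaffected → [i].
/l/ (word-final) occurs word-finally or immediately before a consonant → [ɫ] by rule 4.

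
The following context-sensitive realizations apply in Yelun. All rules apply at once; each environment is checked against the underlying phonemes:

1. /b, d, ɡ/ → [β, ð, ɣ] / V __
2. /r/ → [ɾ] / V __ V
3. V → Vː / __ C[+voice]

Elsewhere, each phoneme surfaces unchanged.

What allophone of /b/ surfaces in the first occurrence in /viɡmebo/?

Rule 1 applies to /b/ (between /e/ and /o/: immediately after a vowel) → [β].

[β]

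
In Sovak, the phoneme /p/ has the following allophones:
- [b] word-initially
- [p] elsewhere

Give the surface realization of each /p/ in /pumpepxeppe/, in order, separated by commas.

[b], [p], [p], [p], [p]

Occurrence 1 (position 1): word-initially → [b].
Occurrence 2 (position 4): no conditioning environment matches → elsewhere allophone [p].
Occurrence 3 (position 6): no conditioning environment matches → elsewhere allophone [p].
Occurrence 4 (position 9): no conditioning environment matches → elsewhere allophone [p].
Occurrence 5 (position 10): no conditioning environment matches → elsewhere allophone [p].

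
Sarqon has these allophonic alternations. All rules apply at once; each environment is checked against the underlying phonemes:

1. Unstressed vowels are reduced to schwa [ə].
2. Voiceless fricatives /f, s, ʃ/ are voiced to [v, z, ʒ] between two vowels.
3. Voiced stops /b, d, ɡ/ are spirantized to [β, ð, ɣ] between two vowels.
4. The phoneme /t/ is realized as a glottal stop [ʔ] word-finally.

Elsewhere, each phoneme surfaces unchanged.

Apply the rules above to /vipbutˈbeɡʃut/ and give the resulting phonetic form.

[vəpbətˈbeɡʃəʔ]

/v/ stays [v].
/i/ meets the environment for rule 1 (in an unstressed syllable) → [ə].
/p/ (between /i/ and /b/) is unaffected → [p].
/b/ (between /p/ and /u/): rule 3 targets it, but not between two vowels → unchanged [b].
/u/ (between /b/ and /t/) occurs in an unstressed syllable → [ə] by rule 1.
/t/ (between /u/ and /b/) fails the environment for rule 4, so it stays [t].
/b/ (between /t/ and /e/) fails the environment for rule 3, so it stays [b].
/e/ (between /b/ and /ɡ/): rule 1 targets it, but not in an unstressed syllable → unchanged [e].
/ɡ/ — between /e/ and /ʃ/; rule 3 does not apply here → [ɡ].
/ʃ/ (between /ɡ/ and /u/) is in the target of rule 2 but the environment (between two vowels) is not met → [ʃ].
/u/ — between /ʃ/ and /t/, in an unstressed syllable — surfaces as [ə] (rule 1).
/t/ (word-final) occurs word-finally → [ʔ] by rule 4.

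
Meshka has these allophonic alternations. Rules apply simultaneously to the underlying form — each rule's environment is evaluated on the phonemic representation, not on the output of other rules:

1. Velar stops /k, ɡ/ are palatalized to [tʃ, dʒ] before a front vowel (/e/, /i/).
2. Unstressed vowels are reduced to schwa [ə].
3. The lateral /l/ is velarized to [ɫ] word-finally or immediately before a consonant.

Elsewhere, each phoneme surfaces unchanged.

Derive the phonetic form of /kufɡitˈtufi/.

[kəfdʒətˈtufə]

/k/ — word-initial; rule 1 does not apply here → [k].
/u/ (between /k/ and /f/) occurs in an unstressed syllable → [ə] by rule 2.
/f/ (between /u/ and /ɡ/) is unaffected → [f].
Rule 1 applies to /ɡ/ (between /f/ and /i/: before a front vowel) → [dʒ].
/i/ — between /ɡ/ and /t/, in an unstressed syllable — surfaces as [ə] (rule 2).
/t/ stays [t].
/t/ (between /t/ and /u/) is unaffected → [t].
/u/ — between /t/ and /f/; rule 2 does not apply here → [u].
/f/ (between /u/ and /i/): no rule targets it → [f].
/i/ (word-final) occurs in an unstressed syllable → [ə] by rule 2.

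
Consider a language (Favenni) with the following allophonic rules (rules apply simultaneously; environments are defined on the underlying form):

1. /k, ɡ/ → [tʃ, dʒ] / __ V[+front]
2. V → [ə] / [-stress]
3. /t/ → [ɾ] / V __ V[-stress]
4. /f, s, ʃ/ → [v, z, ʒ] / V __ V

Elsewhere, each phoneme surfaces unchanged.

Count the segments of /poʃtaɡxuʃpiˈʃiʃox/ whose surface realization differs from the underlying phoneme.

Segments that undergo a rule: /o/ → [ə] (rule 2); /a/ → [ə] (rule 2); /u/ → [ə] (rule 2); /i/ → [ə] (rule 2); /ʃ/ → [ʒ] (rule 4); /ʃ/ → [ʒ] (rule 4); /o/ → [ə] (rule 2).
All other segments surface unchanged.

7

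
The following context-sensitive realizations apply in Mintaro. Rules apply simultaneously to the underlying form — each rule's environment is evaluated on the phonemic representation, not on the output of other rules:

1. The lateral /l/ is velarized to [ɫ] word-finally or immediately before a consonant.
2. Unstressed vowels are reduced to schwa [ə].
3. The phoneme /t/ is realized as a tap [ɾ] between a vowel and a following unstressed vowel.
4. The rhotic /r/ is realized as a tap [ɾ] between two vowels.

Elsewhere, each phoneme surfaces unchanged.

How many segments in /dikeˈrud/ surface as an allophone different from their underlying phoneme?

3

Segments that undergo a rule: /i/ → [ə] (rule 2); /e/ → [ə] (rule 2); /r/ → [ɾ] (rule 4).
All other segments surface unchanged.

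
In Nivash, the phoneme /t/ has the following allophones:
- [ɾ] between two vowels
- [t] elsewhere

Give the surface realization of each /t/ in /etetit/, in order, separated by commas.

Occurrence 1 (position 2): between two vowels → [ɾ].
Occurrence 2 (position 4): between two vowels → [ɾ].
Occurrence 3 (position 6): no conditioning environment matches → elsewhere allophone [t].

[ɾ], [ɾ], [t]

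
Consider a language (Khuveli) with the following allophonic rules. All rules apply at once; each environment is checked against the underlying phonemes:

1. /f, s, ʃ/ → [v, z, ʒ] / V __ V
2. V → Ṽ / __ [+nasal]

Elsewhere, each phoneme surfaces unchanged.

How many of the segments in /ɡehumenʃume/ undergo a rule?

Segments that undergo a rule: /u/ → [ũ] (rule 2); /e/ → [ẽ] (rule 2); /u/ → [ũ] (rule 2).
All other segments surface unchanged.

3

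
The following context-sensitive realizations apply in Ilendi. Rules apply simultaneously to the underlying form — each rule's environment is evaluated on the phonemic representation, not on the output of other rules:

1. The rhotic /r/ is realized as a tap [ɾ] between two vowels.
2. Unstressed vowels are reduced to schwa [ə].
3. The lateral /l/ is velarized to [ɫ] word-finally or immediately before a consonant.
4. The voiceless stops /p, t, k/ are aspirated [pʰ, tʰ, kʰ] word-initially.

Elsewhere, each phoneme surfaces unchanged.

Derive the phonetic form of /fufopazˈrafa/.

/u/ — between /f/ and /f/, in an unstressed syllable — surfaces as [ə] (rule 2).
Rule 2 applies to /o/ (between /f/ and /p/: in an unstressed syllable) → [ə].
/p/ (between /o/ and /a/) fails the environment for rule 4, so it stays [p].
/a/ (between /p/ and /z/) occurs in an unstressed syllable → [ə] by rule 2.
/r/ (between /z/ and /a/) fails the environment for rule 1, so it stays [r].
/a/ (between /r/ and /f/): rule 2 targets it, but not in an unstressed syllable → unchanged [a].
/a/ (word-final): in an unstressed syllable, so rule 2 applies → [ə].

[fəfəpəzˈrafə]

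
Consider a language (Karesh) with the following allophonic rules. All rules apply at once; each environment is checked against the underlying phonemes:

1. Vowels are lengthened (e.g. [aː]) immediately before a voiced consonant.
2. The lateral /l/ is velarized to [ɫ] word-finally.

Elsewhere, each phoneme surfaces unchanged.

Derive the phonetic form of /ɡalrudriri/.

[ɡaːlruːdriːri]

/ɡ/ (word-initial): no rule targets it → [ɡ].
/a/ meets the environment for rule 1 (before a voiced consonant) → [aː].
/l/ — between /a/ and /r/; rule 2 does not apply here → [l].
/r/ (between /l/ and /u/) is unaffected → [r].
/u/ — between /r/ and /d/, before a voiced consonant — surfaces as [uː] (rule 1).
/d/ stays [d].
/r/ (between /d/ and /i/): no rule targets it → [r].
/i/ meets the environment for rule 1 (before a voiced consonant) → [iː].
/r/ stays [r].
/i/ (word-final): rule 1 targets it, but not before a voiced consonant → unchanged [i].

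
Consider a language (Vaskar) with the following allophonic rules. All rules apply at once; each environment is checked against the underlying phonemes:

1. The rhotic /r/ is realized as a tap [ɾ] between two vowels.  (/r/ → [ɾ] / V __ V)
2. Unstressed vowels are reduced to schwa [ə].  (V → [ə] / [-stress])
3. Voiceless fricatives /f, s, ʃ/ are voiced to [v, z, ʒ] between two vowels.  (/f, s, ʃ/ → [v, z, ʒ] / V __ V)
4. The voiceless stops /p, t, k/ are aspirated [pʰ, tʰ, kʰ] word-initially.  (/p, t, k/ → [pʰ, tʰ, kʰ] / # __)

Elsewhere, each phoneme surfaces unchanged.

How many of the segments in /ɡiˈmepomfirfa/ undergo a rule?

4

Segments that undergo a rule: /i/ → [ə] (rule 2); /o/ → [ə] (rule 2); /i/ → [ə] (rule 2); /a/ → [ə] (rule 2).
All other segments surface unchanged.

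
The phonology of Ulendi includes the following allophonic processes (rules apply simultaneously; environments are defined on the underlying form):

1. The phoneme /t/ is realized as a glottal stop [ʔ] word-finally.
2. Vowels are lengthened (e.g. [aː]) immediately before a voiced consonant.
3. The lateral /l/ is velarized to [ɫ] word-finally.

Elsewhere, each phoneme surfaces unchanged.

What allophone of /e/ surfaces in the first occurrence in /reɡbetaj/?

/e/ (between /r/ and /ɡ/) occurs before a voiced consonant → [eː] by rule 2.

[eː]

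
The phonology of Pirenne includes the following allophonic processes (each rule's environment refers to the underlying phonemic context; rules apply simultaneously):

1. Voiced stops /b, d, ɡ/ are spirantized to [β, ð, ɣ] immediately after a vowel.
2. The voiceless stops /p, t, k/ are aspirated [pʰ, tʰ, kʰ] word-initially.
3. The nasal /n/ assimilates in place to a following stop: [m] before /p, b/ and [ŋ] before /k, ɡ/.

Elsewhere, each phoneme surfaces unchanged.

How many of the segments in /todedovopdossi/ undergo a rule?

3

Segments that undergo a rule: /t/ → [tʰ] (rule 2); /d/ → [ð] (rule 1); /d/ → [ð] (rule 1).
All other segments surface unchanged.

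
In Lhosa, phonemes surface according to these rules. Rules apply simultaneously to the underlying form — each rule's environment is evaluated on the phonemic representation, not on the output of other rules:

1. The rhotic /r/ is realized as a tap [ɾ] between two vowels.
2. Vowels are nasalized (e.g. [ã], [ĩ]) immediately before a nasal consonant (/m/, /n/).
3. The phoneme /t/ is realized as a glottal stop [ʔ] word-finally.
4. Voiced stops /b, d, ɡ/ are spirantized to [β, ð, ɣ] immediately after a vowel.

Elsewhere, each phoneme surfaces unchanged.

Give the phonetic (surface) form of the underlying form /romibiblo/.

/r/ — word-initial; rule 1 does not apply here → [r].
/o/ meets the environment for rule 2 (before a nasal consonant) → [õ].
/m/ (between /o/ and /i/): no rule targets it → [m].
/i/ (between /m/ and /b/) fails the environment for rule 2, so it stays [i].
/b/ — between /i/ and /i/, immediately after a vowel — surfaces as [β] (rule 4).
/i/ — between /b/ and /b/; rule 2 does not apply here → [i].
/b/ (between /i/ and /l/) occurs immediately after a vowel → [β] by rule 4.
/l/ (between /b/ and /o/) is unaffected → [l].
/o/ (word-final) is in the target of rule 2 but the environment (before a nasal consonant) is not met → [o].

[rõmiβiβlo]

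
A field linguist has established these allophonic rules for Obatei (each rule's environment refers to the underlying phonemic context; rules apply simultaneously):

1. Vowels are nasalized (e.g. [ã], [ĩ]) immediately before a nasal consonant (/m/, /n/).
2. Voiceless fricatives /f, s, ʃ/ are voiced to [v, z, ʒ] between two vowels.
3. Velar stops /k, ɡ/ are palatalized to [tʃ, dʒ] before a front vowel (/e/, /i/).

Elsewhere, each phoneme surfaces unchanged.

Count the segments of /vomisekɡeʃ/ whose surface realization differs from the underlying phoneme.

Segments that undergo a rule: /o/ → [õ] (rule 1); /s/ → [z] (rule 2); /ɡ/ → [dʒ] (rule 3).
All other segments surface unchanged.

3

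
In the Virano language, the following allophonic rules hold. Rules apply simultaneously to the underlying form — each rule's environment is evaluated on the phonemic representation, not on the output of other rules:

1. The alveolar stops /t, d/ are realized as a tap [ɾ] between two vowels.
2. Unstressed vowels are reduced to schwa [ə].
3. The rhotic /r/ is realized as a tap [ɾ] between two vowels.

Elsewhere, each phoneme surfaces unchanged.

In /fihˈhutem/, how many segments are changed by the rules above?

3

Segments that undergo a rule: /i/ → [ə] (rule 2); /t/ → [ɾ] (rule 1); /e/ → [ə] (rule 2).
All other segments surface unchanged.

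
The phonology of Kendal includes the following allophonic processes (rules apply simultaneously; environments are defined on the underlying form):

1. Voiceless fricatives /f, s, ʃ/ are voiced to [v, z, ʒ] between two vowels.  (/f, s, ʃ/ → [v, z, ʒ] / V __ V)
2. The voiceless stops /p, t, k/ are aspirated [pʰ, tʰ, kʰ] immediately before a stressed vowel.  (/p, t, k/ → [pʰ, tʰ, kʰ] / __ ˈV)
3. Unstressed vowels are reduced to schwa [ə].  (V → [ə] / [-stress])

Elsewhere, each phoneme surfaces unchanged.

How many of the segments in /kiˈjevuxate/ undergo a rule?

4

Segments that undergo a rule: /i/ → [ə] (rule 3); /u/ → [ə] (rule 3); /a/ → [ə] (rule 3); /e/ → [ə] (rule 3).
All other segments surface unchanged.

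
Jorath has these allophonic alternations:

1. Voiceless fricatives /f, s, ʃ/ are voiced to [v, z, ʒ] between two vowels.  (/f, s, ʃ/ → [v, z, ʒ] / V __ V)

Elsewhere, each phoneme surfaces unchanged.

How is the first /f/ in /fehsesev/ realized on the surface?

/f/ (word-initial): rule 1 targets it, but not between two vowels → unchanged [f].

[f]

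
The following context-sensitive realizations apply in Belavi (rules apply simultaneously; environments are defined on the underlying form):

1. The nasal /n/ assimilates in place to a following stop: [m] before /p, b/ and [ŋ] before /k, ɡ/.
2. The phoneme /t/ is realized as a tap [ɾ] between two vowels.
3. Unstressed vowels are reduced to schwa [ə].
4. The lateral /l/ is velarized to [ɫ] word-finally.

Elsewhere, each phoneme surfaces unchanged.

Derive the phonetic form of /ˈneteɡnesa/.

/n/ (word-initial) is in the target of rule 1 but the environment (before a labial or velar stop) is not met → [n].
/e/ (between /n/ and /t/): rule 3 targets it, but not in an unstressed syllable → unchanged [e].
/t/ (between /e/ and /e/): between two vowels, so rule 2 applies → [ɾ].
/e/ meets the environment for rule 3 (in an unstressed syllable) → [ə].
/ɡ/ — not in any rule's target class → [ɡ].
/n/ (between /ɡ/ and /e/) fails the environment for rule 1, so it stays [n].
/e/ (between /n/ and /s/) occurs in an unstressed syllable → [ə] by rule 3.
/s/ — not in any rule's target class → [s].
/a/ (word-final) occurs in an unstressed syllable → [ə] by rule 3.

[ˈneɾəɡnəsə]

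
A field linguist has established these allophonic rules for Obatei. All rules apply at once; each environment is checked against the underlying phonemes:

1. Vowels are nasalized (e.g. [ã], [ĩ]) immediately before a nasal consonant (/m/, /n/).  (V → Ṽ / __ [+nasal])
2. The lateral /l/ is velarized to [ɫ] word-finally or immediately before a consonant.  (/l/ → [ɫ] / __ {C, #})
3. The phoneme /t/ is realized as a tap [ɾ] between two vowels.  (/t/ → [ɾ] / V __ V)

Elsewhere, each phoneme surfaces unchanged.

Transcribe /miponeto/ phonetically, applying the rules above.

[mipõneɾo]

/i/ (between /m/ and /p/) fails the environment for rule 1, so it stays [i].
/o/ meets the environment for rule 1 (before a nasal consonant) → [õ].
/e/ (between /n/ and /t/): rule 1 targets it, but not before a nasal consonant → unchanged [e].
Rule 3 applies to /t/ (between /e/ and /o/: between two vowels) → [ɾ].
/o/ — word-final; rule 1 does not apply here → [o].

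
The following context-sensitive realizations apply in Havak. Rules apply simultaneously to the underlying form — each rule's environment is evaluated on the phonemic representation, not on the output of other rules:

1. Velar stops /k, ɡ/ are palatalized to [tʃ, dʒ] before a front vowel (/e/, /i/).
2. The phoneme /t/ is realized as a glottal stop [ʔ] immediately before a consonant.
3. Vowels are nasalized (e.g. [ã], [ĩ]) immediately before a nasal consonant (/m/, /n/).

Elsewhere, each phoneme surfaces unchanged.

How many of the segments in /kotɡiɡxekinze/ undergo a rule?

Segments that undergo a rule: /t/ → [ʔ] (rule 2); /ɡ/ → [dʒ] (rule 1); /k/ → [tʃ] (rule 1); /i/ → [ĩ] (rule 3).
All other segments surface unchanged.

4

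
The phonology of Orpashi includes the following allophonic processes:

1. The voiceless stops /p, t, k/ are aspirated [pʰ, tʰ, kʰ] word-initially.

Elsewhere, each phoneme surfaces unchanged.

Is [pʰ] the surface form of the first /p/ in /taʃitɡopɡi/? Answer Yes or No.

/p/ (between /o/ and /ɡ/) is in the target of rule 1 but the environment (word-initially) is not met → [p].
The actual realization is [p], not [pʰ].

No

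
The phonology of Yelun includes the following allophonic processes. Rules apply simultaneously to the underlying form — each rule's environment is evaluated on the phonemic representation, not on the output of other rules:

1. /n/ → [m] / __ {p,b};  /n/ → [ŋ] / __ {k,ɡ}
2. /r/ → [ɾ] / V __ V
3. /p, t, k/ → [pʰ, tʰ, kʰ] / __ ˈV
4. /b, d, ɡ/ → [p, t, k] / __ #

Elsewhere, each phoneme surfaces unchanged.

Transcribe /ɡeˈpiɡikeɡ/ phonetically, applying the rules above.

/ɡ/ (word-initial): rule 4 targets it, but not word-finally → unchanged [ɡ].
/e/ stays [e].
Rule 3 applies to /p/ (between /e/ and /i/: immediately before a stressed vowel) → [pʰ].
/i/ — not in any rule's target class → [i].
/ɡ/ (between /i/ and /i/) fails the environment for rule 4, so it stays [ɡ].
/i/ (between /ɡ/ and /k/): no rule targets it → [i].
/k/ — between /i/ and /e/; rule 3 does not apply here → [k].
/e/ (between /k/ and /ɡ/) is unaffected → [e].
/ɡ/ (word-final) occurs word-finally → [k] by rule 4.

[ɡeˈpʰiɡikek]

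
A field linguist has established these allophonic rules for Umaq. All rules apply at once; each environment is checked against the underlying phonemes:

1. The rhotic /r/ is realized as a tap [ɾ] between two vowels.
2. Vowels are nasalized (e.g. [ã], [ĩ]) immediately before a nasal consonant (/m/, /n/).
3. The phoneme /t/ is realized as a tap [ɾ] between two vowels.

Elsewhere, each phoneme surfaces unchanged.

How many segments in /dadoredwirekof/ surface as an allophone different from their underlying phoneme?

Segments that undergo a rule: /r/ → [ɾ] (rule 1); /r/ → [ɾ] (rule 1).
All other segments surface unchanged.

2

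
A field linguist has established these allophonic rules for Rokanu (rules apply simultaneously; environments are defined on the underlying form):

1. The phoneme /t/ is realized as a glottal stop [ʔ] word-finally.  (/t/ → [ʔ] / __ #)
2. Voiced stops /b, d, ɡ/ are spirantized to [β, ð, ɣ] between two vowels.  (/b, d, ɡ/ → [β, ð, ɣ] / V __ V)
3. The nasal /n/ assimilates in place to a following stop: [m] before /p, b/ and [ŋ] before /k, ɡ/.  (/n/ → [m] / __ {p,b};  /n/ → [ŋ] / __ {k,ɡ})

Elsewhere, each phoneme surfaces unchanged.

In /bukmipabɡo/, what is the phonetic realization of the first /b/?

/b/ (word-initial): rule 2 targets it, but not between two vowels → unchanged [b].

[b]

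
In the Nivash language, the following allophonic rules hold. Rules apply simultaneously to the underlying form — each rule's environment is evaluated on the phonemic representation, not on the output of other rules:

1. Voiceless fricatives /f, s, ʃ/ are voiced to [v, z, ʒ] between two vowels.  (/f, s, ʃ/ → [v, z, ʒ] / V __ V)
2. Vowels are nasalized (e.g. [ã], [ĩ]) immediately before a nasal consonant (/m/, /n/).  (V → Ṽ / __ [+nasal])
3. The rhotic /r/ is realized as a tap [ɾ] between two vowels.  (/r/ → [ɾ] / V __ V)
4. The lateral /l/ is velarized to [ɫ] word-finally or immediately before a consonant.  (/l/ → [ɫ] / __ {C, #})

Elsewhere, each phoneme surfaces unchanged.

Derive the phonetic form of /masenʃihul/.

[mazẽnʃihuɫ]

/m/ (word-initial) is unaffected → [m].
/a/ (between /m/ and /s/): rule 2 targets it, but not before a nasal consonant → unchanged [a].
/s/ meets the environment for rule 1 (between two vowels) → [z].
/e/ (between /s/ and /n/) occurs before a nasal consonant → [ẽ] by rule 2.
/n/ — not in any rule's target class → [n].
/ʃ/ (between /n/ and /i/): rule 1 targets it, but not between two vowels → unchanged [ʃ].
/i/ (between /ʃ/ and /h/) fails the environment for rule 2, so it stays [i].
/h/ stays [h].
/u/ (between /h/ and /l/) fails the environment for rule 2, so it stays [u].
/l/ meets the environment for rule 4 (word-finally or immediately before a consonant) → [ɫ].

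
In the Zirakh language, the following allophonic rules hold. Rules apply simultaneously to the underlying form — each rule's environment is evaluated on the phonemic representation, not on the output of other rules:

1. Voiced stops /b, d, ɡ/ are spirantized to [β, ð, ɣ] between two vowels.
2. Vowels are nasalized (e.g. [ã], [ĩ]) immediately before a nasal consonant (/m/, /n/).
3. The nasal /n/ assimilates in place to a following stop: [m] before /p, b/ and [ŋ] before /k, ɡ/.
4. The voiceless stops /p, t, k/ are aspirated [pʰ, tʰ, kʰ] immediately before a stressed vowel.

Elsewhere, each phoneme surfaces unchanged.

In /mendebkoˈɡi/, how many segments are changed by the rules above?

Segments that undergo a rule: /e/ → [ẽ] (rule 2); /ɡ/ → [ɣ] (rule 1).
All other segments surface unchanged.

2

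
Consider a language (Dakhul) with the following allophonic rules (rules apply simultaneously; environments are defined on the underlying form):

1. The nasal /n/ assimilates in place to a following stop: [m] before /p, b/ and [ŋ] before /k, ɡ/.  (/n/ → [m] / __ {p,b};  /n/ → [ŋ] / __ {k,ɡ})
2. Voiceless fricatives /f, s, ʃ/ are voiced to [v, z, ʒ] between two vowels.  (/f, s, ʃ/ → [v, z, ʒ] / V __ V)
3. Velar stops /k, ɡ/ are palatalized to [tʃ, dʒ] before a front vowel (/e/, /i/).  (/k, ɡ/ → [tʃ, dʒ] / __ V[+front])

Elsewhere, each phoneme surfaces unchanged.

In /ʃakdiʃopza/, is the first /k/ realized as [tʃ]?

/k/ (between /a/ and /d/): rule 3 targets it, but not before a front vowel → unchanged [k].
The actual realization is [k], not [tʃ].

No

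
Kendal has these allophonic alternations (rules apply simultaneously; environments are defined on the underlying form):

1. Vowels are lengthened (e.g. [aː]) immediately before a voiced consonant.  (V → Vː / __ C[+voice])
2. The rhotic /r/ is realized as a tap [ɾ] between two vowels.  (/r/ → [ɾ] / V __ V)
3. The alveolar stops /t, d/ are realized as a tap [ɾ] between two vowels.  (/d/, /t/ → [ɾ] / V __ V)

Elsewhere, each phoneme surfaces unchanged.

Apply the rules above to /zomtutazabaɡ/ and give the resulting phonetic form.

[zoːmtuɾaːzaːbaːɡ]

/z/ — not in any rule's target class → [z].
/o/ (between /z/ and /m/) occurs before a voiced consonant → [oː] by rule 1.
/m/ — not in any rule's target class → [m].
/t/ (between /m/ and /u/) fails the environment for rule 3, so it stays [t].
/u/ (between /t/ and /t/) fails the environment for rule 1, so it stays [u].
/t/ (between /u/ and /a/) occurs between two vowels → [ɾ] by rule 3.
Rule 1 applies to /a/ (between /t/ and /z/: before a voiced consonant) → [aː].
/z/ stays [z].
/a/ (between /z/ and /b/) occurs before a voiced consonant → [aː] by rule 1.
/b/ — not in any rule's target class → [b].
Rule 1 applies to /a/ (between /b/ and /ɡ/: before a voiced consonant) → [aː].
/ɡ/ stays [ɡ].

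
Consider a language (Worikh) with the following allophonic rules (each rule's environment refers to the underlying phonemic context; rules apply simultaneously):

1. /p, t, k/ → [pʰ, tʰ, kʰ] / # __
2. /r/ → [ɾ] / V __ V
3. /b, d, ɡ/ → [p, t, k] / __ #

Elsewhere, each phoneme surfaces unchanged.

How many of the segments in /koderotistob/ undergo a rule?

Segments that undergo a rule: /k/ → [kʰ] (rule 1); /r/ → [ɾ] (rule 2); /b/ → [p] (rule 3).
All other segments surface unchanged.

3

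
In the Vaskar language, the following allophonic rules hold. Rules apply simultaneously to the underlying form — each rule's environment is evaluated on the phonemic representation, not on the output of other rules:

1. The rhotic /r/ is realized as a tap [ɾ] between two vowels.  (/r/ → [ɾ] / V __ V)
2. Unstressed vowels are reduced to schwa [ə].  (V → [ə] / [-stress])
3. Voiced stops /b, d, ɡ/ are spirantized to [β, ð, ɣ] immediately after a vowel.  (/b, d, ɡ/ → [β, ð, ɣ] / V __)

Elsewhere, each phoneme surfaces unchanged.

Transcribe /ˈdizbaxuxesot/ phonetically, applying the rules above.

/d/ (word-initial): rule 3 targets it, but not immediately after a vowel → unchanged [d].
/i/ (between /d/ and /z/) fails the environment for rule 2, so it stays [i].
/z/ (between /i/ and /b/) is unaffected → [z].
/b/ (between /z/ and /a/) is in the target of rule 3 but the environment (immediately after a vowel) is not met → [b].
/a/ meets the environment for rule 2 (in an unstressed syllable) → [ə].
/x/ (between /a/ and /u/) is unaffected → [x].
/u/ (between /x/ and /x/) occurs in an unstressed syllable → [ə] by rule 2.
/x/ (between /u/ and /e/) is unaffected → [x].
/e/ (between /x/ and /s/): in an unstressed syllable, so rule 2 applies → [ə].
/s/ — not in any rule's target class → [s].
/o/ meets the environment for rule 2 (in an unstressed syllable) → [ə].
/t/ — not in any rule's target class → [t].

[ˈdizbəxəxəsət]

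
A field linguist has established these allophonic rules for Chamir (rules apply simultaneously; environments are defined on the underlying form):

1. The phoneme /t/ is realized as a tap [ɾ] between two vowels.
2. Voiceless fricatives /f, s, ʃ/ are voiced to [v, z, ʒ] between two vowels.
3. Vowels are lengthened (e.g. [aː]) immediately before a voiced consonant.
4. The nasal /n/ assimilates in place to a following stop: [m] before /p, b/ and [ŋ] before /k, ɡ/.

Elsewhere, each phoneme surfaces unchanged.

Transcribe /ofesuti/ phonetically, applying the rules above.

/o/ (word-initial): rule 3 targets it, but not before a voiced consonant → unchanged [o].
/f/ meets the environment for rule 2 (between two vowels) → [v].
/e/ (between /f/ and /s/) is in the target of rule 3 but the environment (before a voiced consonant) is not met → [e].
/s/ (between /e/ and /u/) occurs between two vowels → [z] by rule 2.
/u/ — between /s/ and /t/; rule 3 does not apply here → [u].
/t/ (between /u/ and /i/): between two vowels, so rule 1 applies → [ɾ].
/i/ (word-final) is in the target of rule 3 but the environment (before a voiced consonant) is not met → [i].

[ovezuɾi]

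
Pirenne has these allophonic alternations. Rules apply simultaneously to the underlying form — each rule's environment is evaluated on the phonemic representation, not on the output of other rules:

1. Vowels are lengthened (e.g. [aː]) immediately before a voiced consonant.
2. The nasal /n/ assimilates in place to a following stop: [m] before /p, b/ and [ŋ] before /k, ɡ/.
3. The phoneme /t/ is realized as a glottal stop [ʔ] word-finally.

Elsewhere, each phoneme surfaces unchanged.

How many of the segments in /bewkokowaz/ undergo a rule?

Segments that undergo a rule: /e/ → [eː] (rule 1); /o/ → [oː] (rule 1); /a/ → [aː] (rule 1).
All other segments surface unchanged.

3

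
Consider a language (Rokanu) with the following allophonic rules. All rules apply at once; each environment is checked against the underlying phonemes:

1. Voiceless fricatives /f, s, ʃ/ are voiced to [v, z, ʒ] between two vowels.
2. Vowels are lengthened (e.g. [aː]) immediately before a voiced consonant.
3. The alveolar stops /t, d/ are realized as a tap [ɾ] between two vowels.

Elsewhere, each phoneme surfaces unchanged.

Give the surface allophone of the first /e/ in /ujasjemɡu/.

[eː]

/e/ meets the environment for rule 2 (before a voiced consonant) → [eː].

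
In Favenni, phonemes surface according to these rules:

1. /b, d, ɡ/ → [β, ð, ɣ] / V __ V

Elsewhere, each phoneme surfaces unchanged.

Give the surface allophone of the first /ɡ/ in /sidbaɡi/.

Rule 1 applies to /ɡ/ (between /a/ and /i/: between two vowels) → [ɣ].

[ɣ]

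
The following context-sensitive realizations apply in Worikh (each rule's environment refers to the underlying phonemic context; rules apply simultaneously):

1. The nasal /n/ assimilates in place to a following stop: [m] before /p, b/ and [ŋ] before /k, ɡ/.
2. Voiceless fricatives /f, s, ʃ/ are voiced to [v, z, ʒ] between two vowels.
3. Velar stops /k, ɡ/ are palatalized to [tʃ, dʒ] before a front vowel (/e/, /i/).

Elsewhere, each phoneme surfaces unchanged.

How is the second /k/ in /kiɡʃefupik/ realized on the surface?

/k/ (word-final): rule 3 targets it, but not before a front vowel → unchanged [k].

[k]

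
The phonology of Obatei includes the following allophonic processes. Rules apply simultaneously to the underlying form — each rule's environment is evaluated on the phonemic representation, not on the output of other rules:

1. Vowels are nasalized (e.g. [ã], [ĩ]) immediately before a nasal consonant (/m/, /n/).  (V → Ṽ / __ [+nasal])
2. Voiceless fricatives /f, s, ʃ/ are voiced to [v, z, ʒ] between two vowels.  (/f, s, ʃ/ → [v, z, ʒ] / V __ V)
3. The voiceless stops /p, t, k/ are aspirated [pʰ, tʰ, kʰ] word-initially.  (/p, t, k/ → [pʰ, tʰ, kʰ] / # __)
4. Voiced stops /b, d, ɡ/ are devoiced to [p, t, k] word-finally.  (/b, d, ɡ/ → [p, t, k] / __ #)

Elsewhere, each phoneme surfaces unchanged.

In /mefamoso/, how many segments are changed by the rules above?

Segments that undergo a rule: /f/ → [v] (rule 2); /a/ → [ã] (rule 1); /s/ → [z] (rule 2).
All other segments surface unchanged.

3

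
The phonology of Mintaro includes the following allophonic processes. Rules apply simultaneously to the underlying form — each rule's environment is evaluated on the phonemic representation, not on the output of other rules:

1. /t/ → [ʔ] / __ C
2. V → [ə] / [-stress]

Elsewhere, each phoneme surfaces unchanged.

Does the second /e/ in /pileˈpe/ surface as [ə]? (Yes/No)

No

/e/ (word-final): rule 2 targets it, but not in an unstressed syllable → unchanged [e].
The actual realization is [e], not [ə].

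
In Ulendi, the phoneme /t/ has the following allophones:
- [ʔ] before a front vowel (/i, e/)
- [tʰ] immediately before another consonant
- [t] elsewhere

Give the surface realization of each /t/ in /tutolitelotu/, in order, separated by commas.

[t], [t], [ʔ], [t]

Occurrence 1 (position 1): no conditioning environment matches → elsewhere allophone [t].
Occurrence 2 (position 3): no conditioning environment matches → elsewhere allophone [t].
Occurrence 3 (position 7): before a front vowel (/i, e/) → [ʔ].
Occurrence 4 (position 11): no conditioning environment matches → elsewhere allophone [t].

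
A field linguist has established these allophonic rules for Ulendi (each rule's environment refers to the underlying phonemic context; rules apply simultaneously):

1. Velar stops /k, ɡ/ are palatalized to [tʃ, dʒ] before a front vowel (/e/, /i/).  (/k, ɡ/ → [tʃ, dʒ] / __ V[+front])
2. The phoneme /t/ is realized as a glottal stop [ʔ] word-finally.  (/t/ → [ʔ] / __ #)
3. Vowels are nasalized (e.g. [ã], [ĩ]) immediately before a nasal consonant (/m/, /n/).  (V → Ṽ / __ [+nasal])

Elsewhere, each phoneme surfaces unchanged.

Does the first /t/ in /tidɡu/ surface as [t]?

/t/ (word-initial): rule 2 targets it, but not word-finally → unchanged [t].
The actual realization is [t], which matches [t].

Yes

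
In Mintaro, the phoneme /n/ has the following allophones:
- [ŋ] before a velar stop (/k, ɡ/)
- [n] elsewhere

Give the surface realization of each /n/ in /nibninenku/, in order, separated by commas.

Occurrence 1 (position 1): no conditioning environment matches → elsewhere allophone [n].
Occurrence 2 (position 4): no conditioning environment matches → elsewhere allophone [n].
Occurrence 3 (position 6): no conditioning environment matches → elsewhere allophone [n].
Occurrence 4 (position 8): before a velar stop → [ŋ].

[n], [n], [n], [ŋ]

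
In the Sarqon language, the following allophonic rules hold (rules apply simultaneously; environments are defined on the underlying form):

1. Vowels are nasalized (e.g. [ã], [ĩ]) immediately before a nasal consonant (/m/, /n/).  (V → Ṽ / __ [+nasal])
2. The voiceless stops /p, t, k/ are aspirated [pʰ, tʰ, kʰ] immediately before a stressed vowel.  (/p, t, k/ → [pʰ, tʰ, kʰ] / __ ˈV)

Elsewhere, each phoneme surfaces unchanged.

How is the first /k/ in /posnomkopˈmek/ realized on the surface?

[k]

/k/ — between /m/ and /o/; rule 2 does not apply here → [k].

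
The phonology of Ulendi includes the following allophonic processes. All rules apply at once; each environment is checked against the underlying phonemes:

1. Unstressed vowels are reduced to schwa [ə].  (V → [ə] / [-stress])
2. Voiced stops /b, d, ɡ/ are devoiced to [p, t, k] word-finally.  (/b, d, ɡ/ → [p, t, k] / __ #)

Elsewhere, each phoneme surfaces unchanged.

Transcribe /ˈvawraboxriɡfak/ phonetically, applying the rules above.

/v/ — not in any rule's target class → [v].
/a/ (between /v/ and /w/) fails the environment for rule 1, so it stays [a].
/w/ (between /a/ and /r/) is unaffected → [w].
/r/ stays [r].
/a/ (between /r/ and /b/) occurs in an unstressed syllable → [ə] by rule 1.
/b/ (between /a/ and /o/) fails the environment for rule 2, so it stays [b].
/o/ (between /b/ and /x/) occurs in an unstressed syllable → [ə] by rule 1.
/x/ (between /o/ and /r/): no rule targets it → [x].
/r/ (between /x/ and /i/) is unaffected → [r].
/i/ — between /r/ and /ɡ/, in an unstressed syllable — surfaces as [ə] (rule 1).
/ɡ/ (between /i/ and /f/) fails the environment for rule 2, so it stays [ɡ].
/f/ (between /ɡ/ and /a/) is unaffected → [f].
/a/ — between /f/ and /k/, in an unstressed syllable — surfaces as [ə] (rule 1).
/k/ — not in any rule's target class → [k].

[ˈvawrəbəxrəɡfək]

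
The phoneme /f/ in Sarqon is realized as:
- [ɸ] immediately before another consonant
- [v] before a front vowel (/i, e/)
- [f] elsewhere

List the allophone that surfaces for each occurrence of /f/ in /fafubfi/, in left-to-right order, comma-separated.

[f], [f], [v]

Occurrence 1 (position 1): no conditioning environment matches → elsewhere allophone [f].
Occurrence 2 (position 3): no conditioning environment matches → elsewhere allophone [f].
Occurrence 3 (position 6): before a front vowel (/i, e/) → [v].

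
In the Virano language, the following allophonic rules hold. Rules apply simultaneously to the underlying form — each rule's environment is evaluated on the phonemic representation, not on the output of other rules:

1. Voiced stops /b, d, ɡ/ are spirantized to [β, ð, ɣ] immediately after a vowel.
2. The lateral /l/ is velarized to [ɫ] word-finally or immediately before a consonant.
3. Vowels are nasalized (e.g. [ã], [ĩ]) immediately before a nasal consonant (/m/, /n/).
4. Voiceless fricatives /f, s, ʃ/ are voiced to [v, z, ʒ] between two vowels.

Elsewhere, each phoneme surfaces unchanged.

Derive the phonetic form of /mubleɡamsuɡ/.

[muβleɣãmsuɣ]

/u/ (between /m/ and /b/) fails the environment for rule 3, so it stays [u].
Rule 1 applies to /b/ (between /u/ and /l/: immediately after a vowel) → [β].
/l/ — between /b/ and /e/; rule 2 does not apply here → [l].
/e/ (between /l/ and /ɡ/): rule 3 targets it, but not before a nasal consonant → unchanged [e].
/ɡ/ (between /e/ and /a/) occurs immediately after a vowel → [ɣ] by rule 1.
/a/ (between /ɡ/ and /m/) occurs before a nasal consonant → [ã] by rule 3.
/s/ (between /m/ and /u/): rule 4 targets it, but not between two vowels → unchanged [s].
/u/ — between /s/ and /ɡ/; rule 3 does not apply here → [u].
/ɡ/ (word-final): immediately after a vowel, so rule 1 applies → [ɣ].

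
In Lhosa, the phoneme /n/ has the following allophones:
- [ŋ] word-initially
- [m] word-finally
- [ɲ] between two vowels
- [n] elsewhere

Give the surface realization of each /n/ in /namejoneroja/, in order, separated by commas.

Occurrence 1 (position 1): word-initially → [ŋ].
Occurrence 2 (position 7): between two vowels → [ɲ].

[ŋ], [ɲ]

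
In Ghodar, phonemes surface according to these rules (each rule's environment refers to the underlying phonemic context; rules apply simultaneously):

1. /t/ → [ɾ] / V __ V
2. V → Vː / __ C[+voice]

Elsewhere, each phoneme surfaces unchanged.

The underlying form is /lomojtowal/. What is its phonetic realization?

[loːmoːjtoːwaːl]

/l/ (word-initial): no rule targets it → [l].
Rule 2 applies to /o/ (between /l/ and /m/: before a voiced consonant) → [oː].
/m/ stays [m].
/o/ (between /m/ and /j/) occurs before a voiced consonant → [oː] by rule 2.
/j/ stays [j].
/t/ — between /j/ and /o/; rule 1 does not apply here → [t].
/o/ (between /t/ and /w/): before a voiced consonant, so rule 2 applies → [oː].
/w/ stays [w].
/a/ (between /w/ and /l/) occurs before a voiced consonant → [aː] by rule 2.
/l/ (word-final): no rule targets it → [l].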